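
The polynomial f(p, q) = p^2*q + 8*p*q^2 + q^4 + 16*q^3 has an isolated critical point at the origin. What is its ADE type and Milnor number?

The Hessian of f at 0 has rank 0. Corank 2; j^3 = q*(p + 4*q)^2 has shape L^2 M (L != M), so D-series; mu = 5 gives D_5.

Type D_5, Milnor number mu = 5.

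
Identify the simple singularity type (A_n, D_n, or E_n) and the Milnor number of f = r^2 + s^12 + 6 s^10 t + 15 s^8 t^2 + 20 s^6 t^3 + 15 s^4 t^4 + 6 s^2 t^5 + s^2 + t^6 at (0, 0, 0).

The Hessian of f at 0 is [[2, 0, 0], [0, 0, 0], [0, 0, 2]] with rank 2, so corank 1. A Groebner basis of the Jacobian ideal J(f) in C{s,t,r} is {t^5, s, r}; counting standard monomials gives mu = 5. Corank 1: A-series; mu = 5 gives A_5.

Type A5, Milnor number mu = 5.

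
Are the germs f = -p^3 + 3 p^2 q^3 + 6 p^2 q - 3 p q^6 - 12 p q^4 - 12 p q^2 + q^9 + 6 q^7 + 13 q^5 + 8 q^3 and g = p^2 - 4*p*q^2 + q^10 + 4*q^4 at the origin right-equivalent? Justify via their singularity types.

No.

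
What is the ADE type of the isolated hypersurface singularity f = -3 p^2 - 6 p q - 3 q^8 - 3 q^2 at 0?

A_{7}

The Hessian of f at 0 has rank 1. Corank 1: A-series; mu = 7 gives A_7.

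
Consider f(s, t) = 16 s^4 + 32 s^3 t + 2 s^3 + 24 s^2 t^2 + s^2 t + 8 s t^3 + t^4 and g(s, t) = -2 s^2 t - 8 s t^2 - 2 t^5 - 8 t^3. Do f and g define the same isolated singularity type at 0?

The Hessian of f at 0 has rank 0. Corank 2; j^3 = s^2*(2*s + t) has shape L^2 M (L != M), so D-series; mu = 5 gives D_5. The Hessian of g at 0 has rank 0. Corank 2; j^3 = -2*t*(s + 2*t)^2 has shape L^2 M (L != M), so D-series; mu = 6 gives D_6. f is D_5 but g is D_6, hence not right-equivalent.

No.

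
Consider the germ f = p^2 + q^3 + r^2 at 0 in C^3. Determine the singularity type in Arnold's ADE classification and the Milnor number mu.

Type A_{2}, Milnor number mu = 2.

The Hessian of f at 0 has rank 2. Corank 1: A-series; mu = 2 gives A_2.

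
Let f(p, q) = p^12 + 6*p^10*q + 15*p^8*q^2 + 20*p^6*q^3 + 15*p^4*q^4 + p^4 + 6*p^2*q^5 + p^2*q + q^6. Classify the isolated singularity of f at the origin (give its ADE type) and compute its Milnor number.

The Hessian of f at 0 has rank 0. Corank 2; j^3 = p^2*q has shape L^2 M (L != M), so D-series; mu = 7 gives D_7.

Type D_7, Milnor number mu = 7.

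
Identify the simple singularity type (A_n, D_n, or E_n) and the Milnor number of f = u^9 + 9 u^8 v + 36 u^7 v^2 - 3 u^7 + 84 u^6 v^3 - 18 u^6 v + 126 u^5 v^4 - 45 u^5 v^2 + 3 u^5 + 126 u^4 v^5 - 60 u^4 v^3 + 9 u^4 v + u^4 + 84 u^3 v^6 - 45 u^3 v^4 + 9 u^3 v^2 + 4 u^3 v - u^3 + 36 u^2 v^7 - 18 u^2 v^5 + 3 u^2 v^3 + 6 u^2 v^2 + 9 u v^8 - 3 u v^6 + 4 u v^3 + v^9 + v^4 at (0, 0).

Type E6, Milnor number mu = 6.

The Hessian of f at 0 has rank 0. Corank 2; j^3 = -u^3 is a perfect cube, so E-series; the 4-jet and mu = 6 give E_6.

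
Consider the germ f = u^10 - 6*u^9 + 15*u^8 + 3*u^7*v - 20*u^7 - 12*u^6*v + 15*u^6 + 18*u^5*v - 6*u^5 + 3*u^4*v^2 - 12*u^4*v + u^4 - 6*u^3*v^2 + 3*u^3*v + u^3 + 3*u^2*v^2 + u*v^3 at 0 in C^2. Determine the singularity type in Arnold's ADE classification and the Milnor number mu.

The Hessian of f at 0 has rank 0. Corank 2; j^3 = u^3 is a perfect cube, so E-series; the 4-jet and mu = 7 give E_7.

Type E7, Milnor number mu = 7.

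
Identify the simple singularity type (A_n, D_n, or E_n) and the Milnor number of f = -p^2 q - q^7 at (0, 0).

Type D_{8}, Milnor number mu = 8.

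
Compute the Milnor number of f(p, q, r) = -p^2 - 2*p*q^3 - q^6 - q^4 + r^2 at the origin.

3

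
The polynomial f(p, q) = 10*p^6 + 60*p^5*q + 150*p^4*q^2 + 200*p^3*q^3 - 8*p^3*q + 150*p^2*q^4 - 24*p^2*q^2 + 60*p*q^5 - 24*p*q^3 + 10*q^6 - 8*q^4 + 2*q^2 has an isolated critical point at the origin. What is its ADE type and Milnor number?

The Hessian of f at 0 has rank 1. Corank 1: A-series; mu = 5 gives A_5.

Type A_5, Milnor number mu = 5.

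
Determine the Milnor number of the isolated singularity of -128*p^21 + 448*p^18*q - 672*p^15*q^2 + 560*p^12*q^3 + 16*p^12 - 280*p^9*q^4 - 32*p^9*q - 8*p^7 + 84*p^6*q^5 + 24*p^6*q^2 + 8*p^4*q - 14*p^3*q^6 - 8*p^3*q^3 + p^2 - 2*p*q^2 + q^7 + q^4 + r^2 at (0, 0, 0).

6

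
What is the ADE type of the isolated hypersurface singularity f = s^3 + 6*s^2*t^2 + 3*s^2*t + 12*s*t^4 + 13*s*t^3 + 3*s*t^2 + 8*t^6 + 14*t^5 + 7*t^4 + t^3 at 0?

The Hessian of f at 0 has rank 0. Corank 2; j^3 = (s + t)^3 is a perfect cube, so E-series; the 4-jet and mu = 7 give E_7.

E_{7}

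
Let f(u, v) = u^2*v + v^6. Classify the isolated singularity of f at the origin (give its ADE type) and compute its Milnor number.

Type D_{7}, Milnor number mu = 7.

The Hessian of f at 0 is [[0, 0], [0, 0]] with rank 0, so corank 2. A Groebner basis of the Jacobian ideal J(f) in C{u,v} is {u^2/6 + v^5, u^3, u*v}; counting standard monomials gives mu = 7. Corank 2; j^3 = u^2*v has shape L^2 M (L != M), so D-series; mu = 7 gives D_7.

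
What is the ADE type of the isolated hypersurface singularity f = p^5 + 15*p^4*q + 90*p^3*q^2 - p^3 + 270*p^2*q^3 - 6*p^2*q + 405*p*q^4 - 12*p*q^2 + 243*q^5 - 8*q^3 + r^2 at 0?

The Hessian of f at 0 has rank 1. Corank 2; j^3 = -(p + 2*q)^3 is a perfect cube, so E-series; the 5-jet and mu = 8 give E_8.

E_{8}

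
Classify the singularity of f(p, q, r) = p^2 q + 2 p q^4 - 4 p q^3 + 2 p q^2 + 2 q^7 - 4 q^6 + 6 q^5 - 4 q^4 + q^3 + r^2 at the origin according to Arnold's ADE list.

D_{8}

The Hessian of f at 0 has rank 1. Corank 2; j^3 = q*(p + q)^2 has shape L^2 M (L != M), so D-series; mu = 8 gives D_8.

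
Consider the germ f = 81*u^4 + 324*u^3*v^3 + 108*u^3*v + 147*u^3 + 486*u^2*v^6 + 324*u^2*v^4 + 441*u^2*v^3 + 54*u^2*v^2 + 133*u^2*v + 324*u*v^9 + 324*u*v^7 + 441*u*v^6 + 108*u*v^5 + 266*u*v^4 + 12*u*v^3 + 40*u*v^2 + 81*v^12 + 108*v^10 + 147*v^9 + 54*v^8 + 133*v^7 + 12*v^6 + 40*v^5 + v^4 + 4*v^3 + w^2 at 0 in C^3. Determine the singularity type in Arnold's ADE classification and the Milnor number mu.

Type D5, Milnor number mu = 5.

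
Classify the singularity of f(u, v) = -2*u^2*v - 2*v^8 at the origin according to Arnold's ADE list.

D_{9}

The Hessian of f at 0 has rank 0. Corank 2; j^3 = -2*u^2*v has shape L^2 M (L != M), so D-series; mu = 9 gives D_9.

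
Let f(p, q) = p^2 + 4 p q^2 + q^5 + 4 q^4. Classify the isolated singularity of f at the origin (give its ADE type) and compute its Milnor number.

Type A4, Milnor number mu = 4.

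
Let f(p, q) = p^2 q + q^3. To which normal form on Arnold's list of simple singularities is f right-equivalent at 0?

The Hessian of f at 0 has rank 0. Corank 2; j^3 = q*(p^2 + q^2) splits into three distinct lines over C (the quadratic factor has nonzero discriminant), so D_4.

D_4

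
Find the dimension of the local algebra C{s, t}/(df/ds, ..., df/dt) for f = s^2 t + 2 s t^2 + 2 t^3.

4

The Hessian of f at 0 has rank 0. Corank 2; j^3 = t*(s^2 + 2*s*t + 2*t^2) splits into three distinct lines over C (the quadratic factor has nonzero discriminant), so D_4.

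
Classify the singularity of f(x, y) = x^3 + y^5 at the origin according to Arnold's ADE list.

E8

The Hessian of f at 0 is [[0, 0], [0, 0]] with rank 0, so corank 2. A Groebner basis of the Jacobian ideal J(f) in C{x,y} is {y^4, x^2}; counting standard monomials gives mu = 8. Corank 2; j^3 = x^3 is a perfect cube, so E-series; the 5-jet and mu = 8 give E_8.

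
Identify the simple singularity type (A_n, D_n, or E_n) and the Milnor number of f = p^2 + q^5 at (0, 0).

Type A_4, Milnor number mu = 4.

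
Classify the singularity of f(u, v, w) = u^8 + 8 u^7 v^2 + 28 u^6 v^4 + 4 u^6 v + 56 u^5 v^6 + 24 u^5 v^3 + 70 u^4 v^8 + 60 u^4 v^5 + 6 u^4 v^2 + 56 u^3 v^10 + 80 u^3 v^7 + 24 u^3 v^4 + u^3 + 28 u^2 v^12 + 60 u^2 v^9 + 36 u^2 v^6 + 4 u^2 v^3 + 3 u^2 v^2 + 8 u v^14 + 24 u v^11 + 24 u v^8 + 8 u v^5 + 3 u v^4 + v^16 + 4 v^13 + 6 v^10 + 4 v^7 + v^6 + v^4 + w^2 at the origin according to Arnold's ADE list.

The Hessian of f at 0 is [[0, 0, 0], [0, 0, 0], [0, 0, 2]] with rank 1, so corank 2. A Groebner basis of the Jacobian ideal J(f) in C{u,v,w} is {u^3, u^2*v, u^2/2 + u*v^2, v^3, w}; counting standard monomials gives mu = 6. Corank 2; j^3 = u^3 is a perfect cube, so E-series; the 4-jet and mu = 6 give E_6.

E_6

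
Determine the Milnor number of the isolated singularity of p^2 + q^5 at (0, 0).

4

The Hessian of f at 0 is [[2, 0], [0, 0]] with rank 1, so corank 1. A Groebner basis of the Jacobian ideal J(f) in C{p,q} is {q^4, p}; counting standard monomials gives mu = 4. Corank 1: A-series; mu = 4 gives A_4.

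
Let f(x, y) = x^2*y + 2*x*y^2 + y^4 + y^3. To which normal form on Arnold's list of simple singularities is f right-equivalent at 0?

The Hessian of f at 0 has rank 0. Corank 2; j^3 = y*(x + y)^2 has shape L^2 M (L != M), so D-series; mu = 5 gives D_5.

D5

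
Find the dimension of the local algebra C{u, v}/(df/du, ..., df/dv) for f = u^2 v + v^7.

8

The Hessian of f at 0 has rank 0. Corank 2; j^3 = u^2*v has shape L^2 M (L != M), so D-series; mu = 8 gives D_8.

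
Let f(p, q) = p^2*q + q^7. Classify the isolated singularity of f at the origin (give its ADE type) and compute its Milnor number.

The Hessian of f at 0 has rank 0. Corank 2; j^3 = p^2*q has shape L^2 M (L != M), so D-series; mu = 8 gives D_8.

Type D_{8}, Milnor number mu = 8.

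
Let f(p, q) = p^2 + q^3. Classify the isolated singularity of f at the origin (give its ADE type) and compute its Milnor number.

Type A2, Milnor number mu = 2.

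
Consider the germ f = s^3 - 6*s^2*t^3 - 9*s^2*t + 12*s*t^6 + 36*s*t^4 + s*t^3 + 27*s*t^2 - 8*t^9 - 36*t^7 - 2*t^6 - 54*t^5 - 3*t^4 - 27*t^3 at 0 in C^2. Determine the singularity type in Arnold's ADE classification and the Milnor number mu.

The Hessian of f at 0 is [[0, 0], [0, 0]] with rank 0, so corank 2. A Groebner basis of the Jacobian ideal J(f) in C{s,t} is {s^3 - 9*s^2*t - 162*s^2 + 972*s*t - 1458*t^2, 9*s^2 + s*t^2 - 54*s*t + 81*t^2, 3*s^2 - 18*s*t + t^3 + 27*t^2}; counting standard monomials gives mu = 7. Corank 2; j^3 = (s - 3*t)^3 is a perfect cube, so E-series; the 4-jet and mu = 7 give E_7.

Type E_{7}, Milnor number mu = 7.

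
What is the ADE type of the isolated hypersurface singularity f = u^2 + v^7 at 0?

A_6

The Hessian of f at 0 is [[2, 0], [0, 0]] with rank 1, so corank 1. A Groebner basis of the Jacobian ideal J(f) in C{u,v} is {v^6, u}; counting standard monomials gives mu = 6. Corank 1: A-series; mu = 6 gives A_6.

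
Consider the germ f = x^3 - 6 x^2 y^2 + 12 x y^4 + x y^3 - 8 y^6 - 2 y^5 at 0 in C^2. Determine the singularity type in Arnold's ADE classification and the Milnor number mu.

Type E7, Milnor number mu = 7.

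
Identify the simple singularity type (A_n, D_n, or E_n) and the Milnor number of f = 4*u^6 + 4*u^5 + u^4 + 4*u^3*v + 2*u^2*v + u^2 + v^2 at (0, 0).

Type A_1, Milnor number mu = 1.

The Hessian of f at 0 is [[2, 0], [0, 2]] with rank 2, so corank 0. A Groebner basis of the Jacobian ideal J(f) in C{u,v} is {u, v}; counting standard monomials gives mu = 1. Corank 0: nondegenerate Morse point, so A_1.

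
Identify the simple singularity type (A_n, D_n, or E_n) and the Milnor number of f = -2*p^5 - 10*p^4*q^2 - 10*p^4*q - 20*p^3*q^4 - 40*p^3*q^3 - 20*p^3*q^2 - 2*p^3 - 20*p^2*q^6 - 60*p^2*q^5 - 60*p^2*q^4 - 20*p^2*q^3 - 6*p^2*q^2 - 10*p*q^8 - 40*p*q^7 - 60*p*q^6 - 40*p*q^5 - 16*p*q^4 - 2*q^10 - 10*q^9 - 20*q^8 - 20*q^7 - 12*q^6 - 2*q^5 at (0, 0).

Type E_8, Milnor number mu = 8.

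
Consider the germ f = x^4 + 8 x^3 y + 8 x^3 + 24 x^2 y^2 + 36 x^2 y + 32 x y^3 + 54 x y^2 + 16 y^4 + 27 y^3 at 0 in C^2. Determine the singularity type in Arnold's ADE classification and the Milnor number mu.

Type E_{6}, Milnor number mu = 6.

The Hessian of f at 0 is [[0, 0], [0, 0]] with rank 0, so corank 2. A Groebner basis of the Jacobian ideal J(f) in C{x,y} is {y^4, x*y^2 + 5*y^3/3, x^2 + 3*x*y + 9*y^2/4}; counting standard monomials gives mu = 6. Corank 2; j^3 = (2*x + 3*y)^3 is a perfect cube, so E-series; the 4-jet and mu = 6 give E_6.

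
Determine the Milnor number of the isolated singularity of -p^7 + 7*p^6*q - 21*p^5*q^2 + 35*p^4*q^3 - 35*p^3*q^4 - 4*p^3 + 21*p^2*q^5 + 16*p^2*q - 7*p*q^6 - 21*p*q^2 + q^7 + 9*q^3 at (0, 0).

The Hessian of f at 0 has rank 0. Corank 2; j^3 = -(p - q)*(2*p - 3*q)^2 has shape L^2 M (L != M), so D-series; mu = 8 gives D_8.

8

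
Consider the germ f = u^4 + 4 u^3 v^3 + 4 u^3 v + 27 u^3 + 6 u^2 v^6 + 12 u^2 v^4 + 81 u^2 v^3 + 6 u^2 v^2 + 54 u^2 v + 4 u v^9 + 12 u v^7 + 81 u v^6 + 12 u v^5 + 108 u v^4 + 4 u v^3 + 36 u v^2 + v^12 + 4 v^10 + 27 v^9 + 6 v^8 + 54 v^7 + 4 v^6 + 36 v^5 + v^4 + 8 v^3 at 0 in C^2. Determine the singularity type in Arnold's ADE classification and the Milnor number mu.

The Hessian of f at 0 has rank 0. Corank 2; j^3 = (3*u + 2*v)^3 is a perfect cube, so E-series; the 4-jet and mu = 6 give E_6.

Type E6, Milnor number mu = 6.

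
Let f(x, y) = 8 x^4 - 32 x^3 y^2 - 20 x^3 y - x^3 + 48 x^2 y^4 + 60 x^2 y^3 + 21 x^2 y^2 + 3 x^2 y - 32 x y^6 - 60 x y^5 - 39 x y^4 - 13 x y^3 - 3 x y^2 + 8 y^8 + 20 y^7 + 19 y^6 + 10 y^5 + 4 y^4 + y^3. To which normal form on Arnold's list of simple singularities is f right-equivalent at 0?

E_7

The Hessian of f at 0 is [[0, 0], [0, 0]] with rank 0, so corank 2. A Groebner basis of the Jacobian ideal J(f) in C{x,y} is {x^2/3 - 2*x*y/3 + y^4 - y^3/9 + y^2/3, x^3 - y^3, x^2*y - x^2/9 + 2*x*y/9 - 26*y^3/27 - y^2/9, -x^2/9 + x*y^2 + 2*x*y/9 - 26*y^3/27 - y^2/9}; counting standard monomials gives mu = 7. Corank 2; j^3 = -(x - y)^3 is a perfect cube, so E-series; the 4-jet and mu = 7 give E_7.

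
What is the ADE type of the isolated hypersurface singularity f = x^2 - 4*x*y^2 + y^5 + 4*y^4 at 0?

A4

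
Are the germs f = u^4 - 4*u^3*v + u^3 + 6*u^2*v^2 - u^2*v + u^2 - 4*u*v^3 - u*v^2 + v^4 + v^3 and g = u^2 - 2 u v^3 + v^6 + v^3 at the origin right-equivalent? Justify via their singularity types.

Yes.

The Hessian of f at 0 is [[2, 0], [0, 0]] with rank 1, so corank 1. A Groebner basis of the Jacobian ideal J(f) in C{u,v} is {v^2, u}; counting standard monomials gives mu = 2. Corank 1: A-series; mu = 2 gives A_2. The Hessian of g at 0 is [[2, 0], [0, 0]] with rank 1, so corank 1. A Groebner basis of the Jacobian ideal J(g) in C{u,v} is {v^2, u}; counting standard monomials gives mu = 2. Corank 1: A-series; mu = 2 gives A_2. Both have type A_2, hence right-equivalent.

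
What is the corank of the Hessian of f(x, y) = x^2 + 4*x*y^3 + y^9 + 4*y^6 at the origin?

1

The Hessian at 0 is [[2, 0], [0, 0]] of rank 1; hence corank 1.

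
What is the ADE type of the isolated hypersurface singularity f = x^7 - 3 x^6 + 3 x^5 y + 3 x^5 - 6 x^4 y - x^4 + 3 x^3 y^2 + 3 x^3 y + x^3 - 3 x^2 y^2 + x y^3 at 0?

The Hessian of f at 0 is [[0, 0], [0, 0]] with rank 0, so corank 2. A Groebner basis of the Jacobian ideal J(f) in C{x,y} is {3*x^2 + y^4 + y^3, x^3, x^2*y - x^2 - y^3/3, -2*x^2 + x*y^2 - 2*y^3/3}; counting standard monomials gives mu = 7. Corank 2; j^3 = x^3 is a perfect cube, so E-series; the 4-jet and mu = 7 give E_7.

E_7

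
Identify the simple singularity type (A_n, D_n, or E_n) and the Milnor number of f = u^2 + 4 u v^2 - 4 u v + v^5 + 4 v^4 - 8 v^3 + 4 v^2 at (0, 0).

Type A4, Milnor number mu = 4.

The Hessian of f at 0 has rank 1. Corank 1: A-series; mu = 4 gives A_4.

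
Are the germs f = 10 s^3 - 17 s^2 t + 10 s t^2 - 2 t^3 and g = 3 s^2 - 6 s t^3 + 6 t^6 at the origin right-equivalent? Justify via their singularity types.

No.

The Hessian of f at 0 has rank 0. Corank 2; j^3 = (2*s - t)*(5*s^2 - 6*s*t + 2*t^2) splits into three distinct lines over C (the quadratic factor has nonzero discriminant), so D_4. The Hessian of g at 0 has rank 1. Corank 1: A-series; mu = 5 gives A_5. f is D_4 but g is A_5, hence not right-equivalent.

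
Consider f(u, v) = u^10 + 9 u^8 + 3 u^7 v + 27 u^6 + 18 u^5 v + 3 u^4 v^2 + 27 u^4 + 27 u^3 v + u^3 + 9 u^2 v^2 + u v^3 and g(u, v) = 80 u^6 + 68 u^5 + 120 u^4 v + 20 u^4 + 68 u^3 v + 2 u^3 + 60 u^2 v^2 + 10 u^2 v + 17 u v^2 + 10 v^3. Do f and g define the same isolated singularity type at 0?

No.

The Hessian of f at 0 has rank 0. Corank 2; j^3 = u^3 is a perfect cube, so E-series; the 4-jet and mu = 7 give E_7. The Hessian of g at 0 has rank 0. Corank 2; j^3 = (u + 2*v)*(2*u^2 + 6*u*v + 5*v^2) splits into three distinct lines over C (the quadratic factor has nonzero discriminant), so D_4. f is E_7 but g is D_4, hence not right-equivalent.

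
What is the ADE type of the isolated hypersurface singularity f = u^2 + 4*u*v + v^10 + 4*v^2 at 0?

A9

The Hessian of f at 0 is [[2, 4], [4, 8]] with rank 1, so corank 1. A Groebner basis of the Jacobian ideal J(f) in C{u,v} is {v^9, u + 2*v}; counting standard monomials gives mu = 9. Corank 1: A-series; mu = 9 gives A_9.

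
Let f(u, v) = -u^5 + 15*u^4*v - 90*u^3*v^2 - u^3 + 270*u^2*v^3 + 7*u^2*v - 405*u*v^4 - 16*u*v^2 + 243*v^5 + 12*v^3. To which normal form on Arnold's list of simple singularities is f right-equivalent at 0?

The Hessian of f at 0 has rank 0. Corank 2; j^3 = -(u - 3*v)*(u - 2*v)^2 has shape L^2 M (L != M), so D-series; mu = 6 gives D_6.

D_{6}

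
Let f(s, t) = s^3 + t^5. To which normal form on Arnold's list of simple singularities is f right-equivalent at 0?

E_8

The Hessian of f at 0 has rank 0. Corank 2; j^3 = s^3 is a perfect cube, so E-series; the 5-jet and mu = 8 give E_8.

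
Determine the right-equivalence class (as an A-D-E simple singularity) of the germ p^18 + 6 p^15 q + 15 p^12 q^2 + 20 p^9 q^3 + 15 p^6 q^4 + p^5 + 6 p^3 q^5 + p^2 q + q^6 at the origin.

D_{7}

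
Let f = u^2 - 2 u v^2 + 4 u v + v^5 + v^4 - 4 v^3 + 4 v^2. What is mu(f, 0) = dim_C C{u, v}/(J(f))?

4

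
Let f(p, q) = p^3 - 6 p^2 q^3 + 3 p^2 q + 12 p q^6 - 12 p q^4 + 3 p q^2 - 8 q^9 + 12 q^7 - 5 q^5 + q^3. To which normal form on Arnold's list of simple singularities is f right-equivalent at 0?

The Hessian of f at 0 has rank 0. Corank 2; j^3 = (p + q)^3 is a perfect cube, so E-series; the 5-jet and mu = 8 give E_8.

E8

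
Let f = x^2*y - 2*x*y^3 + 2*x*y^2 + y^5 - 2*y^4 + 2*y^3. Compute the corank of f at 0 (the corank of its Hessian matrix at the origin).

2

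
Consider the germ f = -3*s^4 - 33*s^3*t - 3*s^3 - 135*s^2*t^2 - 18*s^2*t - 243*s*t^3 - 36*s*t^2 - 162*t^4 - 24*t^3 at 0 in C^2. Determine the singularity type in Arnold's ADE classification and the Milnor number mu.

The Hessian of f at 0 is [[0, 0], [0, 0]] with rank 0, so corank 2. A Groebner basis of the Jacobian ideal J(f) in C{s,t} is {3*s^2 + 12*s*t + t^4 + t^3 + 12*t^2, s^3 + 30*s^2 + 120*s*t + 18*t^3 + 120*t^2, s^2*t - 9*s^2 - 36*s*t - 7*t^3 - 36*t^2, 2*s^2 + s*t^2 + 8*s*t + 8*t^3/3 + 8*t^2}; counting standard monomials gives mu = 7. Corank 2; j^3 = -3*(s + 2*t)^3 is a perfect cube, so E-series; the 4-jet and mu = 7 give E_7.

Type E7, Milnor number mu = 7.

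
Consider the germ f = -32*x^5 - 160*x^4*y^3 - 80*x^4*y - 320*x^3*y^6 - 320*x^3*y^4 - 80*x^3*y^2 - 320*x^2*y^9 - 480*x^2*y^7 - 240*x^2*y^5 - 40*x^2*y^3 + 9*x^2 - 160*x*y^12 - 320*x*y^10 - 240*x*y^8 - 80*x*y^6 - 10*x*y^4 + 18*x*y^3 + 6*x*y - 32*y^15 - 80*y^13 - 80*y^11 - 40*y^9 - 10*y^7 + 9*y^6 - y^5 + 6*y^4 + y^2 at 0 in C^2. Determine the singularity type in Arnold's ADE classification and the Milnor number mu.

Type A4, Milnor number mu = 4.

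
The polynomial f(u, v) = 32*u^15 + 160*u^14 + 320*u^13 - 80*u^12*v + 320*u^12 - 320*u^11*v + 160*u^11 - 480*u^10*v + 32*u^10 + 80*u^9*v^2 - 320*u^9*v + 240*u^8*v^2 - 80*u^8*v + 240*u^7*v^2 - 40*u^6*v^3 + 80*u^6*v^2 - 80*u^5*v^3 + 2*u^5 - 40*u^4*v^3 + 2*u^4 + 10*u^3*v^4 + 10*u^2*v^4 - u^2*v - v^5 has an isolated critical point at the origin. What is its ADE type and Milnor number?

Type D_6, Milnor number mu = 6.

The Hessian of f at 0 is [[0, 0], [0, 0]] with rank 0, so corank 2. A Groebner basis of the Jacobian ideal J(f) in C{u,v} is {u^2/5 + v^4, u^3, u*v}; counting standard monomials gives mu = 6. Corank 2; j^3 = -u^2*v has shape L^2 M (L != M), so D-series; mu = 6 gives D_6.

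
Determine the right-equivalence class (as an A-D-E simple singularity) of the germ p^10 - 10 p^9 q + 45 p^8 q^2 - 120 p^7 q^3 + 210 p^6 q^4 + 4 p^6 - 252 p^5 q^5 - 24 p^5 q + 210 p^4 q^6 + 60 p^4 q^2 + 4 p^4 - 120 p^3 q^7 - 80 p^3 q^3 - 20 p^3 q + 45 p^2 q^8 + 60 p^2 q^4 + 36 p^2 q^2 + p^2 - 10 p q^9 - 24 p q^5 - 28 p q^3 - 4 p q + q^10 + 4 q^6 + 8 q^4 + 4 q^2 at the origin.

The Hessian of f at 0 has rank 1. Corank 1: A-series; mu = 9 gives A_9.

A9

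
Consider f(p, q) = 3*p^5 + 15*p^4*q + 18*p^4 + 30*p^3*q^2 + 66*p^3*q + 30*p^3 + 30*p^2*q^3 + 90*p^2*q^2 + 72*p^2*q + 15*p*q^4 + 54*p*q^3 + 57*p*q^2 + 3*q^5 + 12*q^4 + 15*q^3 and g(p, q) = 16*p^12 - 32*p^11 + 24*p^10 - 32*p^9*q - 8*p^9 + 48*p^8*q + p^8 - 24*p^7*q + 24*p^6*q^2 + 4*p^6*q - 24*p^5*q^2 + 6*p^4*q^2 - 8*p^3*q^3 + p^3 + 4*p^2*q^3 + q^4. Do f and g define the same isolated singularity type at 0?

No.

The Hessian of f at 0 has rank 0. Corank 2; j^3 = 3*(p + q)*(10*p^2 + 14*p*q + 5*q^2) splits into three distinct lines over C (the quadratic factor has nonzero discriminant), so D_4. The Hessian of g at 0 has rank 0. Corank 2; j^3 = p^3 is a perfect cube, so E-series; the 4-jet and mu = 6 give E_6. f is D_4 but g is E_6, hence not right-equivalent.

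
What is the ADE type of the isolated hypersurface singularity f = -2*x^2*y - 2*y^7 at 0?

D_8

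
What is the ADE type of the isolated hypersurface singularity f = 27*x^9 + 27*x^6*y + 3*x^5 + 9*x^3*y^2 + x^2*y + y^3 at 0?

D_4

The Hessian of f at 0 is [[0, 0], [0, 0]] with rank 0, so corank 2. A Groebner basis of the Jacobian ideal J(f) in C{x,y} is {y^3, x^2 + 3*y^2, x*y}; counting standard monomials gives mu = 4. Corank 2; j^3 = y*(x^2 + y^2) splits into three distinct lines over C (the quadratic factor has nonzero discriminant), so D_4.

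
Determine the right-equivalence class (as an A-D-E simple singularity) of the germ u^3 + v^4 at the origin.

E_{6}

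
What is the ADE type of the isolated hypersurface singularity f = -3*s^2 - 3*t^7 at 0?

A_6

The Hessian of f at 0 has rank 1. Corank 1: A-series; mu = 6 gives A_6.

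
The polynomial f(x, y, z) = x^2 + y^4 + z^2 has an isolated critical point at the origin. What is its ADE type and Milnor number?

Type A3, Milnor number mu = 3.

The Hessian of f at 0 has rank 2. Corank 1: A-series; mu = 3 gives A_3.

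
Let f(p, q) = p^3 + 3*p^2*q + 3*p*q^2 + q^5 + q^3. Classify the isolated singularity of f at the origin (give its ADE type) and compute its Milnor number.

Type E_8, Milnor number mu = 8.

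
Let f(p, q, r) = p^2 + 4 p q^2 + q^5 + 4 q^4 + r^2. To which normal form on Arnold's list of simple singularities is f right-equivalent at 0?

A_{4}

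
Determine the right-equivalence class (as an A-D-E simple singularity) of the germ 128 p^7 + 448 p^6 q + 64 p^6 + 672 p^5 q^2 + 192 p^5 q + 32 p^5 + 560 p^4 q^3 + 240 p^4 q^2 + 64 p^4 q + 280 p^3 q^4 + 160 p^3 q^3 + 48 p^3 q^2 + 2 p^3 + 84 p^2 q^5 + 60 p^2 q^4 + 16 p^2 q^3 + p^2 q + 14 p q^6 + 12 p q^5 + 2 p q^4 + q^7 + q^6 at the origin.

The Hessian of f at 0 is [[0, 0], [0, 0]] with rank 0, so corank 2. A Groebner basis of the Jacobian ideal J(f) in C{p,q} is {2*p^2 + p*q + q^4, p^3, p^2*q, -p^2/6 + p*q^2}; counting standard monomials gives mu = 7. Corank 2; j^3 = p^2*(2*p + q) has shape L^2 M (L != M), so D-series; mu = 7 gives D_7.

D7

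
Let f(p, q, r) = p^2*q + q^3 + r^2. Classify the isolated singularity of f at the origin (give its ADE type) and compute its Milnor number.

The Hessian of f at 0 has rank 1. Corank 2; j^3 = q*(p^2 + q^2) splits into three distinct lines over C (the quadratic factor has nonzero discriminant), so D_4.

Type D_{4}, Milnor number mu = 4.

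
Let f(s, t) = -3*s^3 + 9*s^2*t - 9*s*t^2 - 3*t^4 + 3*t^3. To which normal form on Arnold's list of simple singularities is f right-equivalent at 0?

E6

The Hessian of f at 0 is [[0, 0], [0, 0]] with rank 0, so corank 2. A Groebner basis of the Jacobian ideal J(f) in C{s,t} is {t^3, s^2 - 2*s*t + t^2}; counting standard monomials gives mu = 6. Corank 2; j^3 = -3*(s - t)^3 is a perfect cube, so E-series; the 4-jet and mu = 6 give E_6.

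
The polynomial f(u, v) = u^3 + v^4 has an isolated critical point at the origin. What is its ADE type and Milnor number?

The Hessian of f at 0 has rank 0. Corank 2; j^3 = u^3 is a perfect cube, so E-series; the 4-jet and mu = 6 give E_6.

Type E_{6}, Milnor number mu = 6.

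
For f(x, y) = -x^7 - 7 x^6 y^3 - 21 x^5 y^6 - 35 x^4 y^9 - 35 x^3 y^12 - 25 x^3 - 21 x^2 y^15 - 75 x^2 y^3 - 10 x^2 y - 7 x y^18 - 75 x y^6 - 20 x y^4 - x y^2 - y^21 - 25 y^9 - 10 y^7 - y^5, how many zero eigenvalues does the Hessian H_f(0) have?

2

The Hessian at 0 is [[0, 0], [0, 0]] of rank 0; hence corank 2.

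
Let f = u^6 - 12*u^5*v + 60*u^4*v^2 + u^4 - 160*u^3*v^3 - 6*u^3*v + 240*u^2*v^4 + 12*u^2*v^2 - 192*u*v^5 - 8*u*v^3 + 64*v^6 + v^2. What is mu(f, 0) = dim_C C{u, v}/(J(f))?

The Hessian of f at 0 has rank 1. Corank 1: A-series; mu = 3 gives A_3.

3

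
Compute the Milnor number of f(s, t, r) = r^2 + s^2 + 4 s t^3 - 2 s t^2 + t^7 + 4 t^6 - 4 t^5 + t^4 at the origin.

The Hessian of f at 0 has rank 2. Corank 1: A-series; mu = 6 gives A_6.

6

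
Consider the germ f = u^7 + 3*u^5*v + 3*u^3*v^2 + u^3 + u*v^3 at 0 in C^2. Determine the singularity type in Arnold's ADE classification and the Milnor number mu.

Type E7, Milnor number mu = 7.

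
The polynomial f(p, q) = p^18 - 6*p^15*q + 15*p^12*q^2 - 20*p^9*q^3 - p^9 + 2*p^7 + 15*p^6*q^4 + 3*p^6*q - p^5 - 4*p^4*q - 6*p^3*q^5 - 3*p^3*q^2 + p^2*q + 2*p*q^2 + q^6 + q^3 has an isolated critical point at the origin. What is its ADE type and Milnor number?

Type D_7, Milnor number mu = 7.

The Hessian of f at 0 has rank 0. Corank 2; j^3 = q*(p + q)^2 has shape L^2 M (L != M), so D-series; mu = 7 gives D_7.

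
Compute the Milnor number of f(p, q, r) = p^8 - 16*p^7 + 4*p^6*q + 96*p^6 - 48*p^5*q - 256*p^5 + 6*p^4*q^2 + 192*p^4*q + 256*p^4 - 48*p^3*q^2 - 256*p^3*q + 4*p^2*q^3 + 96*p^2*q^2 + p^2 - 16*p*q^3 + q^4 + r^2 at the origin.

The Hessian of f at 0 is [[2, 0, 0], [0, 0, 0], [0, 0, 2]] with rank 2, so corank 1. A Groebner basis of the Jacobian ideal J(f) in C{p,q,r} is {q^3, p, r}; counting standard monomials gives mu = 3. Corank 1: A-series; mu = 3 gives A_3.

3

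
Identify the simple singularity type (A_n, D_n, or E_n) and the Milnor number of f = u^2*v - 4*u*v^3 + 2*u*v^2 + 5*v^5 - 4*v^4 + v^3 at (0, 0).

Type D_{6}, Milnor number mu = 6.

The Hessian of f at 0 has rank 0. Corank 2; j^3 = v*(u + v)^2 has shape L^2 M (L != M), so D-series; mu = 6 gives D_6.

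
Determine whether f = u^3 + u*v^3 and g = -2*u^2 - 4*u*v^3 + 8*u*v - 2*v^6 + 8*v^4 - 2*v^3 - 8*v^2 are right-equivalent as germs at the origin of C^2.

No.

The Hessian of f at 0 has rank 0. Corank 2; j^3 = u^3 is a perfect cube, so E-series; the 4-jet and mu = 7 give E_7. The Hessian of g at 0 has rank 1. Corank 1: A-series; mu = 2 gives A_2. f is E_7 but g is A_2, hence not right-equivalent.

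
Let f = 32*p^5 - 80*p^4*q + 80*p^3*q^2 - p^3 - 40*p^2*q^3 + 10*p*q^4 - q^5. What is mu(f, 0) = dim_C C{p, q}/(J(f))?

8

The Hessian of f at 0 has rank 0. Corank 2; j^3 = -p^3 is a perfect cube, so E-series; the 5-jet and mu = 8 give E_8.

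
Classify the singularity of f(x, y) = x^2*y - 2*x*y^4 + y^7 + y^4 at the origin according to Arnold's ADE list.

D5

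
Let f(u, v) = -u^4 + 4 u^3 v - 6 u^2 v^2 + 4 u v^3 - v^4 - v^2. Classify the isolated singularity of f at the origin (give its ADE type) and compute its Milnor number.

Type A_{3}, Milnor number mu = 3.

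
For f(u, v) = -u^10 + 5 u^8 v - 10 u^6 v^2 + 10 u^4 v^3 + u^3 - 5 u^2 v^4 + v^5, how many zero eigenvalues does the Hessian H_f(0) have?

Hessian at 0 has rank 0.

2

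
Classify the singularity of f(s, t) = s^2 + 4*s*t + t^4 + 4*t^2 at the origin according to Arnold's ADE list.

The Hessian of f at 0 is [[2, 4], [4, 8]] with rank 1, so corank 1. A Groebner basis of the Jacobian ideal J(f) in C{s,t} is {t^3, s + 2*t}; counting standard monomials gives mu = 3. Corank 1: A-series; mu = 3 gives A_3.

A_{3}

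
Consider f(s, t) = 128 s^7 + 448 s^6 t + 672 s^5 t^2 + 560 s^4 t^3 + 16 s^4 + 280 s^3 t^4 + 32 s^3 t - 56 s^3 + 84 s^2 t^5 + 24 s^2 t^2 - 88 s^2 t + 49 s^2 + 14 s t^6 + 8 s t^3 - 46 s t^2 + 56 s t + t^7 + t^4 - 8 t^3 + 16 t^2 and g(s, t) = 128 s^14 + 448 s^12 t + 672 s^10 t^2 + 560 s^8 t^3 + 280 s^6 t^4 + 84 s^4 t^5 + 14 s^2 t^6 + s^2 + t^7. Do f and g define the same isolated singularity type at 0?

Yes.

The Hessian of f at 0 has rank 1. Corank 1: A-series; mu = 6 gives A_6. The Hessian of g at 0 has rank 1. Corank 1: A-series; mu = 6 gives A_6. Both have type A_6, hence right-equivalent.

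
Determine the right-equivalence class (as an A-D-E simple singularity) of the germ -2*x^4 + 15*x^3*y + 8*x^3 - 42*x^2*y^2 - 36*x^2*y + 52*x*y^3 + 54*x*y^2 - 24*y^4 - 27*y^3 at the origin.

E_{7}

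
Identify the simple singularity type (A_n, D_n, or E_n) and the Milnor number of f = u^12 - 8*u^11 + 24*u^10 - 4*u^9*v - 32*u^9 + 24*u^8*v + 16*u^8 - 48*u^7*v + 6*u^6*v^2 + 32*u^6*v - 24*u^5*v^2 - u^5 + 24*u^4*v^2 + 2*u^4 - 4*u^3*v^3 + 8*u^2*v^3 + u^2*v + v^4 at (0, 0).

Type D_5, Milnor number mu = 5.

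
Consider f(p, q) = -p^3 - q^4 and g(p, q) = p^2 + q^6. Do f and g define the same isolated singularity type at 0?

The Hessian of f at 0 is [[0, 0], [0, 0]] with rank 0, so corank 2. A Groebner basis of the Jacobian ideal J(f) in C{p,q} is {q^3, p^2}; counting standard monomials gives mu = 6. Corank 2; j^3 = -p^3 is a perfect cube, so E-series; the 4-jet and mu = 6 give E_6. The Hessian of g at 0 is [[2, 0], [0, 0]] with rank 1, so corank 1. A Groebner basis of the Jacobian ideal J(g) in C{p,q} is {q^5, p}; counting standard monomials gives mu = 5. Corank 1: A-series; mu = 5 gives A_5. f is E_6 but g is A_5, hence not right-equivalent.

No.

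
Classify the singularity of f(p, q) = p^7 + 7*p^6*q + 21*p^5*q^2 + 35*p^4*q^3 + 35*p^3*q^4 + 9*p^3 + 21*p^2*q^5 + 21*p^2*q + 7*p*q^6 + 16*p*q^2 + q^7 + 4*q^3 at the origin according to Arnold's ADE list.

D_8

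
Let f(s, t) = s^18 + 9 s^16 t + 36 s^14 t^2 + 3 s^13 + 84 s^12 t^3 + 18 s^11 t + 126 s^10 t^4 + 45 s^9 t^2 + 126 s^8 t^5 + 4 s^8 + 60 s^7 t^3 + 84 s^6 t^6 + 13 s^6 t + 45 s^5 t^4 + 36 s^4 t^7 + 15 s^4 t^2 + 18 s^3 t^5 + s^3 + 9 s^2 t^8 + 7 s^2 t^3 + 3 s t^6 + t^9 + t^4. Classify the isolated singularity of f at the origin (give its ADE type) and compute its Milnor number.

Type E_6, Milnor number mu = 6.

The Hessian of f at 0 has rank 0. Corank 2; j^3 = s^3 is a perfect cube, so E-series; the 4-jet and mu = 6 give E_6.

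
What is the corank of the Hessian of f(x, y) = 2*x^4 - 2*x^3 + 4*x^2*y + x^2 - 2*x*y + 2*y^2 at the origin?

0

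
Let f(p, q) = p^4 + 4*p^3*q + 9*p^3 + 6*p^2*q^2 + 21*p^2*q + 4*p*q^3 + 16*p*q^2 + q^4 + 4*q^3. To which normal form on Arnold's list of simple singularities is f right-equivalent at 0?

D_5

The Hessian of f at 0 is [[0, 0], [0, 0]] with rank 0, so corank 2. A Groebner basis of the Jacobian ideal J(f) in C{p,q} is {p*q^2 + 27*p*q/2 + 9*q^2, -81*p*q/4 + q^3 - 27*q^2/2, p^2 + 5*p*q/3 + 2*q^2/3}; counting standard monomials gives mu = 5. Corank 2; j^3 = (p + q)*(3*p + 2*q)^2 has shape L^2 M (L != M), so D-series; mu = 5 gives D_5.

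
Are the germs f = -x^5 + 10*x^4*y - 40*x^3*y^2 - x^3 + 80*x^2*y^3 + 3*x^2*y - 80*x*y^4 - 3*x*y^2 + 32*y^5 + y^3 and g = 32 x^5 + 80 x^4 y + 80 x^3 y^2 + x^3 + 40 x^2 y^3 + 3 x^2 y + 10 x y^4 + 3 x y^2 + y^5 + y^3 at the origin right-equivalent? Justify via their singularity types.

Yes.

The Hessian of f at 0 is [[0, 0], [0, 0]] with rank 0, so corank 2. A Groebner basis of the Jacobian ideal J(f) in C{x,y} is {y^5, x*y^3 - 5*y^4/4, x^2 - 2*x*y + y^2}; counting standard monomials gives mu = 8. Corank 2; j^3 = -(x - y)^3 is a perfect cube, so E-series; the 5-jet and mu = 8 give E_8. The Hessian of g at 0 is [[0, 0], [0, 0]] with rank 0, so corank 2. A Groebner basis of the Jacobian ideal J(g) in C{x,y} is {y^5, x*y^3 + 7*y^4/8, x^2 + 2*x*y + y^2}; counting standard monomials gives mu = 8. Corank 2; j^3 = (x + y)^3 is a perfect cube, so E-series; the 5-jet and mu = 8 give E_8. Both have type E_8, hence right-equivalent.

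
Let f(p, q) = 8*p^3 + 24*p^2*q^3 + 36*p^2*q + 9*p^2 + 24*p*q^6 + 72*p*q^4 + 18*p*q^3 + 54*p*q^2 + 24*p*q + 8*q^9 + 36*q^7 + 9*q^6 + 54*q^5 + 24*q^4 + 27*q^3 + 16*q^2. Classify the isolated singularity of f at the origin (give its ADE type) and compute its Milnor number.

The Hessian of f at 0 has rank 1. Corank 1: A-series; mu = 2 gives A_2.

Type A2, Milnor number mu = 2.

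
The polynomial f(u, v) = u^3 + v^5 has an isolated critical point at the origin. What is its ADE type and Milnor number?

The Hessian of f at 0 is [[0, 0], [0, 0]] with rank 0, so corank 2. A Groebner basis of the Jacobian ideal J(f) in C{u,v} is {v^4, u^2}; counting standard monomials gives mu = 8. Corank 2; j^3 = u^3 is a perfect cube, so E-series; the 5-jet and mu = 8 give E_8.

Type E_8, Milnor number mu = 8.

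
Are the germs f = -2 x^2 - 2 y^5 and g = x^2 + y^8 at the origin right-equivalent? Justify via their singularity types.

The Hessian of f at 0 is [[-4, 0], [0, 0]] with rank 1, so corank 1. A Groebner basis of the Jacobian ideal J(f) in C{x,y} is {y^4, x}; counting standard monomials gives mu = 4. Corank 1: A-series; mu = 4 gives A_4. The Hessian of g at 0 is [[2, 0], [0, 0]] with rank 1, so corank 1. A Groebner basis of the Jacobian ideal J(g) in C{x,y} is {y^7, x}; counting standard monomials gives mu = 7. Corank 1: A-series; mu = 7 gives A_7. f is A_4 but g is A_7, hence not right-equivalent.

No.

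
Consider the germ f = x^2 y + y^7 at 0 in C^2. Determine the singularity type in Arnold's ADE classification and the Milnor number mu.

The Hessian of f at 0 is [[0, 0], [0, 0]] with rank 0, so corank 2. A Groebner basis of the Jacobian ideal J(f) in C{x,y} is {x^2/7 + y^6, x^3, x*y}; counting standard monomials gives mu = 8. Corank 2; j^3 = x^2*y has shape L^2 M (L != M), so D-series; mu = 8 gives D_8.

Type D8, Milnor number mu = 8.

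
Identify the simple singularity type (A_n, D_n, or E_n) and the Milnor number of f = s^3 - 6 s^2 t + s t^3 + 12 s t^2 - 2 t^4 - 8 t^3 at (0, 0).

The Hessian of f at 0 has rank 0. Corank 2; j^3 = (s - 2*t)^3 is a perfect cube, so E-series; the 4-jet and mu = 7 give E_7.

Type E_7, Milnor number mu = 7.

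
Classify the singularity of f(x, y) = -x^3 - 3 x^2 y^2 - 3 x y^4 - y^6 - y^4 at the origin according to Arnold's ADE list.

The Hessian of f at 0 has rank 0. Corank 2; j^3 = -x^3 is a perfect cube, so E-series; the 4-jet and mu = 6 give E_6.

E_{6}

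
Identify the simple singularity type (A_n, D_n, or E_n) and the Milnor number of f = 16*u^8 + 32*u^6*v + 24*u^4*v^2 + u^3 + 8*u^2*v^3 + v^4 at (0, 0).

Type E6, Milnor number mu = 6.

The Hessian of f at 0 has rank 0. Corank 2; j^3 = u^3 is a perfect cube, so E-series; the 4-jet and mu = 6 give E_6.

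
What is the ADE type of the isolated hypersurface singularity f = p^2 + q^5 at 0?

The Hessian of f at 0 is [[2, 0], [0, 0]] with rank 1, so corank 1. A Groebner basis of the Jacobian ideal J(f) in C{p,q} is {q^4, p}; counting standard monomials gives mu = 4. Corank 1: A-series; mu = 4 gives A_4.

A_{4}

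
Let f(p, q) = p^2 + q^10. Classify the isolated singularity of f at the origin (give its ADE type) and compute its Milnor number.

The Hessian of f at 0 has rank 1. Corank 1: A-series; mu = 9 gives A_9.

Type A_{9}, Milnor number mu = 9.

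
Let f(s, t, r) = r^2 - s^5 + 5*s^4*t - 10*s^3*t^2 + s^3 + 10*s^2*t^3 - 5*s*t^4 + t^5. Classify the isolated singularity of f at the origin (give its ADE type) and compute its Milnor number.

Type E_8, Milnor number mu = 8.

The Hessian of f at 0 has rank 1. Corank 2; j^3 = s^3 is a perfect cube, so E-series; the 5-jet and mu = 8 give E_8.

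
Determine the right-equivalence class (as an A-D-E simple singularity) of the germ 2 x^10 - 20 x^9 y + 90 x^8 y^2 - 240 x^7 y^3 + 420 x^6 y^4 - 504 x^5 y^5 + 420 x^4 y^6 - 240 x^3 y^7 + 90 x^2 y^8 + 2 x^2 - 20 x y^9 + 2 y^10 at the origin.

The Hessian of f at 0 has rank 1. Corank 1: A-series; mu = 9 gives A_9.

A_{9}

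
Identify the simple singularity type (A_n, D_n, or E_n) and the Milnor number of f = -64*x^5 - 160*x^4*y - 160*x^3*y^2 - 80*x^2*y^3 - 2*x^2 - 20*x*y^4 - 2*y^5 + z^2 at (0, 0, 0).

Type A_4, Milnor number mu = 4.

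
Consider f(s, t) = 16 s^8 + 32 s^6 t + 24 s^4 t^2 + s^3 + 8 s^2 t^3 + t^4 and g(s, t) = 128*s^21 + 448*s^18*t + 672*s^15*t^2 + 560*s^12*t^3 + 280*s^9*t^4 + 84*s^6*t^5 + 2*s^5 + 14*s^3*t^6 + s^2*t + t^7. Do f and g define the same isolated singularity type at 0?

No.

The Hessian of f at 0 is [[0, 0], [0, 0]] with rank 0, so corank 2. A Groebner basis of the Jacobian ideal J(f) in C{s,t} is {t^3, s^2}; counting standard monomials gives mu = 6. Corank 2; j^3 = s^3 is a perfect cube, so E-series; the 4-jet and mu = 6 give E_6. The Hessian of g at 0 is [[0, 0], [0, 0]] with rank 0, so corank 2. A Groebner basis of the Jacobian ideal J(g) in C{s,t} is {s^2/7 + t^6, s^3, s*t}; counting standard monomials gives mu = 8. Corank 2; j^3 = s^2*t has shape L^2 M (L != M), so D-series; mu = 8 gives D_8. f is E_6 but g is D_8, hence not right-equivalent.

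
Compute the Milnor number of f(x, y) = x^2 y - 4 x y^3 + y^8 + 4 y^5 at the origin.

9

The Hessian of f at 0 is [[0, 0], [0, 0]] with rank 0, so corank 2. A Groebner basis of the Jacobian ideal J(f) in C{x,y} is {x^4, x^3*y + x^2 - 2*x*y^2, -x^3/2 + x^2*y^2, -x*y/2 + y^3}; counting standard monomials gives mu = 9. Corank 2; j^3 = x^2*y has shape L^2 M (L != M), so D-series; mu = 9 gives D_9.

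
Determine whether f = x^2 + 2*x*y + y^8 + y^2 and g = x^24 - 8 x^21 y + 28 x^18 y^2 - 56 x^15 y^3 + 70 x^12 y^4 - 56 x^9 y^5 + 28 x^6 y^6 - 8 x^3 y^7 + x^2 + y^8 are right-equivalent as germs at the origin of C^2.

The Hessian of f at 0 is [[2, 2], [2, 2]] with rank 1, so corank 1. A Groebner basis of the Jacobian ideal J(f) in C{x,y} is {y^7, x + y}; counting standard monomials gives mu = 7. Corank 1: A-series; mu = 7 gives A_7. The Hessian of g at 0 is [[2, 0], [0, 0]] with rank 1, so corank 1. A Groebner basis of the Jacobian ideal J(g) in C{x,y} is {y^7, x}; counting standard monomials gives mu = 7. Corank 1: A-series; mu = 7 gives A_7. Both have type A_7, hence right-equivalent.

Yes.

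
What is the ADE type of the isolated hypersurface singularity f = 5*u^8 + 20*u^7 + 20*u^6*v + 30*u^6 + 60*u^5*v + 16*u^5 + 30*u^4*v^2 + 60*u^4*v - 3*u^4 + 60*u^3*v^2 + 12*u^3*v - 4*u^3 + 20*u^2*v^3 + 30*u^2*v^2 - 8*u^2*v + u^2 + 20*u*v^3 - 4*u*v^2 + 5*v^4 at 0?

The Hessian of f at 0 has rank 1. Corank 1: A-series; mu = 3 gives A_3.

A_{3}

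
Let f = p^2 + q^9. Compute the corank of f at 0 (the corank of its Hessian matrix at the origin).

1

Hessian at 0 has rank 1.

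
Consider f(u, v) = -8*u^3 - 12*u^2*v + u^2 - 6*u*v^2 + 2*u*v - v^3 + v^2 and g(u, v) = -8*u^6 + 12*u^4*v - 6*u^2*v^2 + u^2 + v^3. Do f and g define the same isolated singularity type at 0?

The Hessian of f at 0 has rank 1. Corank 1: A-series; mu = 2 gives A_2. The Hessian of g at 0 has rank 1. Corank 1: A-series; mu = 2 gives A_2. Both have type A_2, hence right-equivalent.

Yes.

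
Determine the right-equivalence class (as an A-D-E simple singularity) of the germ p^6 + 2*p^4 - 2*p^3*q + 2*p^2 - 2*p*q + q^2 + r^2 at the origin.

The Hessian of f at 0 has rank 3. Corank 0: nondegenerate Morse point, so A_1.

A1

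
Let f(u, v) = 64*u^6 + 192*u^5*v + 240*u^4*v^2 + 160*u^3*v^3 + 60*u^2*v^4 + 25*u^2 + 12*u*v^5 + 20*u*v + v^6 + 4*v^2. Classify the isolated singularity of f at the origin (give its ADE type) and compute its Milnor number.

The Hessian of f at 0 is [[50, 20], [20, 8]] with rank 1, so corank 1. A Groebner basis of the Jacobian ideal J(f) in C{u,v} is {v^5, u + 2*v/5}; counting standard monomials gives mu = 5. Corank 1: A-series; mu = 5 gives A_5.

Type A5, Milnor number mu = 5.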